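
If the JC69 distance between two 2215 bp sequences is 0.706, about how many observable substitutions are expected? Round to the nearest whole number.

Invert JC69: p = (3/4)(1 − e^(−4d/3)) = 0.75 × (1 − e^(-0.941333)) = 0.75 × (1 − 0.390107) = 0.457420.
Expected differing sites = pL ≈ 0.457420 × 2215 = 1013.1853 ≈ 1013.

1013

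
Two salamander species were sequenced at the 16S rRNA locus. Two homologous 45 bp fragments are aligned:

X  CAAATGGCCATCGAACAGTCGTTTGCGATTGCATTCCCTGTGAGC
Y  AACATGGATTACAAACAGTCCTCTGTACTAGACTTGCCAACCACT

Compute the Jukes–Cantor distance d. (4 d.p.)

The sequences differ at 22 of 45 sites, so p = 22/45 ≈ 0.488889.
d = −(3/4) ln(1 − 4p/3) = −0.75 ln(1 − 0.651852) = −0.75 ln(0.348148)
  = −0.75 × (-1.055128) = 0.791346 substitutions/site.

0.7913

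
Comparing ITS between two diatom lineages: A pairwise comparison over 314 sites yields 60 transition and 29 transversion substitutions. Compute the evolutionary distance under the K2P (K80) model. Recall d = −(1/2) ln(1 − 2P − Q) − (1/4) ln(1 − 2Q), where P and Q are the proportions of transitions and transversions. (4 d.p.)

0.3728

P = 60/314 ≈ 0.191083 and Q = 29/314 ≈ 0.092357.
Under the Kimura two-parameter model, d = −½ ln(1 − 2P − Q) − ¼ ln(1 − 2Q).
1 − 2P − Q = 0.525477, giving −½ ln(0.525477) = 0.321724.
1 − 2Q = 0.815286, giving −¼ ln(0.815286) = 0.051054.
d = 0.321724 + 0.051054 = 0.372778.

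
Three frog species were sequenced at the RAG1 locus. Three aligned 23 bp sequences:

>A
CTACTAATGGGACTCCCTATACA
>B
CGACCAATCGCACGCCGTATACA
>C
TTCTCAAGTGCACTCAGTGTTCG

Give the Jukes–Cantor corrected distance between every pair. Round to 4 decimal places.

d(A,B) = 0.3206, d(A,C) = 0.8922, d(B,C) = 0.7614

A–B: 6/23 sites differ → p ≈ 0.26087, d = −0.75 ln(1 − 0.347827) = 0.320584 ≈ 0.3206.
A–C: 12/23 sites differ → p ≈ 0.521739, d = −0.75 ln(1 − 0.695652) = 0.892188 ≈ 0.8922.
B–C: 11/23 sites differ → p ≈ 0.478261, d = −0.75 ln(1 − 0.637681) = 0.761423 ≈ 0.7614.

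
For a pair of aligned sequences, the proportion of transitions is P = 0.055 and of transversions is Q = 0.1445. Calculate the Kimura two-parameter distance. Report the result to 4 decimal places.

0.2321

Under the Kimura two-parameter model, d = −½ ln(1 − 2P − Q) − ¼ ln(1 − 2Q).
1 − 2P − Q = 0.7455, giving −½ ln(0.7455) = 0.146850.
1 − 2Q = 0.711, giving −¼ ln(0.711) = 0.085271.
d = 0.146850 + 0.085271 = 0.232121.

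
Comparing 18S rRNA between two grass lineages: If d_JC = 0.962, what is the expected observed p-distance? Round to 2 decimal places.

p = (3/4)(1 − e^(−4d/3)) = 0.75 × (1 − e^(-1.282667)) = 0.75 × (1 − 0.277297) = 0.542027.

0.54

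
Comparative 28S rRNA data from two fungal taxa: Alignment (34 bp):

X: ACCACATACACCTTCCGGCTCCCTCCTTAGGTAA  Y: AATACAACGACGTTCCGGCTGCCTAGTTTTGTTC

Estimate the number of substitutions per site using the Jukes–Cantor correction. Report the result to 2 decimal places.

The sequences differ at 13 of 34 sites, so p = 13/34 ≈ 0.382353.
d = −(3/4) ln(1 − 4p/3) = −0.75 ln(1 − 0.509804) = −0.75 ln(0.490196)
  = −0.75 × (-0.712950) = 0.534713 substitutions/site.

0.53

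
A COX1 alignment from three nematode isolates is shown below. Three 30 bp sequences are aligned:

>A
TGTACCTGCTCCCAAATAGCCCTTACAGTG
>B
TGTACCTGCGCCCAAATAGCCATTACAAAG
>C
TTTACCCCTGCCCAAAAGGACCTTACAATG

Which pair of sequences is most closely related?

A and B

A–B: 4/30 differ, p = 0.133, d = 0.147.
A–C: 9/30 differ, p = 0.300, d = 0.383.
B–C: 9/30 differ, p = 0.300, d = 0.383.
The smallest distance is between A and B.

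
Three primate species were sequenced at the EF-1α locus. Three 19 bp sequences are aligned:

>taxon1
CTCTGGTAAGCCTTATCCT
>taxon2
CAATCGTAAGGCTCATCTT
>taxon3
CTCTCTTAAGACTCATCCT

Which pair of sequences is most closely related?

taxon1 and taxon3

taxon1–taxon2: 6/19 differ, p = 0.316, d = 0.410.
taxon1–taxon3: 4/19 differ, p = 0.211, d = 0.247.
taxon2–taxon3: 5/19 differ, p = 0.263, d = 0.324.
The smallest distance is between taxon1 and taxon3.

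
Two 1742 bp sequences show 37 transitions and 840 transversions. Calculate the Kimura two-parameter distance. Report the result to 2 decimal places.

P = 37/1742 ≈ 0.02124 and Q = 840/1742 ≈ 0.482204.
Under the Kimura two-parameter model, d = −½ ln(1 − 2P − Q) − ¼ ln(1 − 2Q).
1 − 2P − Q = 0.475316, giving −½ ln(0.475316) = 0.371888.
1 − 2Q = 0.035592, giving −¼ ln(0.035592) = 0.833909.
d = 0.371888 + 0.833909 = 1.205797.

1.21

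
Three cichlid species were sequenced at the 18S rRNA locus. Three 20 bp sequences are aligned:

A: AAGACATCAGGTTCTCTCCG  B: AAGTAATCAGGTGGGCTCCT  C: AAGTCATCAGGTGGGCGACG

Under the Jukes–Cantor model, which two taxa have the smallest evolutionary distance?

A–B: 6/20 differ, p = 0.300, d = 0.383.
A–C: 6/20 differ, p = 0.300, d = 0.383.
B–C: 4/20 differ, p = 0.200, d = 0.233.
The smallest distance is between B and C.

B and C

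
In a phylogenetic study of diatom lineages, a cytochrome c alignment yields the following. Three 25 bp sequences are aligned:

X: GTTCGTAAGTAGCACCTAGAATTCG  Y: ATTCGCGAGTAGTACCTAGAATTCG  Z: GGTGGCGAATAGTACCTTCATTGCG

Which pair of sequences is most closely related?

X and Y

X–Y: 4/25 differ, p = 0.160, d = 0.180.
X–Z: 10/25 differ, p = 0.400, d = 0.572.
Y–Z: 8/25 differ, p = 0.320, d = 0.417.
The smallest distance is between X and Y.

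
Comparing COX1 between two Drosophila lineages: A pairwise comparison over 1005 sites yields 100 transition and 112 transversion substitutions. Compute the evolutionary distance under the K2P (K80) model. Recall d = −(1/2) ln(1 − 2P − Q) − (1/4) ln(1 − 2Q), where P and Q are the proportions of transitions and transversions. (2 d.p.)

P = 100/1005 ≈ 0.099502 and Q = 112/1005 ≈ 0.111443.
Under the Kimura two-parameter model, d = −½ ln(1 − 2P − Q) − ¼ ln(1 − 2Q).
1 − 2P − Q = 0.689553, giving −½ ln(0.689553) = 0.185856.
1 − 2Q = 0.777114, giving −¼ ln(0.777114) = 0.063042.
d = 0.185856 + 0.063042 = 0.248898.

0.25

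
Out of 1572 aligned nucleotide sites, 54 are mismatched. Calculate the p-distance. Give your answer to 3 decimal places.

0.034

p = 54/1572 = 0.034351… ≈ 0.034 (to 3 d.p.).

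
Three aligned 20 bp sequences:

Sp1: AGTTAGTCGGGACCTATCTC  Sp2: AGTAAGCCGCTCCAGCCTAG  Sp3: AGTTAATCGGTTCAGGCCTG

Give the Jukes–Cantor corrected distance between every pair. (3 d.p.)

Sp1–Sp2: 12/20 sites differ → p = 0.6, d = −0.75 ln(1 − 0.8) = 1.207078 ≈ 1.207.
Sp1–Sp3: 8/20 sites differ → p = 0.4, d = −0.75 ln(1 − 0.533333) = 0.571605 ≈ 0.572.
Sp2–Sp3: 8/20 sites differ → p = 0.4, d = −0.75 ln(1 − 0.533333) = 0.571605 ≈ 0.572.

d(Sp1,Sp2) = 1.207, d(Sp1,Sp3) = 0.572, d(Sp2,Sp3) = 0.572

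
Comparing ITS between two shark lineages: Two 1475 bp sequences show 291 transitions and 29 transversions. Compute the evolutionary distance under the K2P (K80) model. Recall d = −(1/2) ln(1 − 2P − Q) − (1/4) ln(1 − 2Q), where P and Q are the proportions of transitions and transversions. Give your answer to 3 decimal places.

P = 291/1475 ≈ 0.197288 and Q = 29/1475 ≈ 0.019661.
Under the Kimura two-parameter model, d = −½ ln(1 − 2P − Q) − ¼ ln(1 − 2Q).
1 − 2P − Q = 0.585763, giving −½ ln(0.585763) = 0.267420.
1 − 2Q = 0.960678, giving −¼ ln(0.960678) = 0.010029.
d = 0.267420 + 0.010029 = 0.277449.

0.277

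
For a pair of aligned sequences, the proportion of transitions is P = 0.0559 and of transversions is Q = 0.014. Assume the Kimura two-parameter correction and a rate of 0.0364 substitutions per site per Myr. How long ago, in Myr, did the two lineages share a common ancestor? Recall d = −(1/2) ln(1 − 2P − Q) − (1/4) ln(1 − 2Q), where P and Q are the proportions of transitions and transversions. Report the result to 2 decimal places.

1.02

Under the Kimura two-parameter model, d = −½ ln(1 − 2P − Q) − ¼ ln(1 − 2Q).
1 − 2P − Q = 0.8742, giving −½ ln(0.8742) = 0.067223.
1 − 2Q = 0.972, giving −¼ ln(0.972) = 0.007100.
d = 0.067223 + 0.007100 = 0.074323.
Under a molecular clock d = 2μt, so t = d/(2μ) = 0.074323 / (2 × 0.0364) = 1.02 Myr.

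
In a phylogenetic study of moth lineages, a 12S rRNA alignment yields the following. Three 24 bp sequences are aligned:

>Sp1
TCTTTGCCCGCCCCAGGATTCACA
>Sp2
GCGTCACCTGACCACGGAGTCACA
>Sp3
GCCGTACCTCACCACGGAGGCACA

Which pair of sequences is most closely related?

Sp1–Sp2: 9/24 differ, p = 0.375, d = 0.520.
Sp1–Sp3: 11/24 differ, p = 0.458, d = 0.708.
Sp2–Sp3: 5/24 differ, p = 0.208, d = 0.244.
The smallest distance is between Sp2 and Sp3.

Sp2 and Sp3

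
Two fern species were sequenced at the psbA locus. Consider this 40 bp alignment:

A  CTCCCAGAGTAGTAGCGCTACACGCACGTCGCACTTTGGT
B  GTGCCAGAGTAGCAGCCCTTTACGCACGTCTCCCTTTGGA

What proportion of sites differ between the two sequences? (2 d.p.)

0.23

The sequences differ at 9 of 40 positions (sites 1, 3, 13, 17, 20, 21, 31, 33, 40).
p = 9/40 = 0.225 ≈ 0.23 (to 2 d.p.).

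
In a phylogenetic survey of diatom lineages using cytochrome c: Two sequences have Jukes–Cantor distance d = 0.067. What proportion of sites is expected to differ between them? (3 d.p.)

0.064

p = (3/4)(1 − e^(−4d/3)) = 0.75 × (1 − e^(-0.089333)) = 0.75 × (1 − 0.914541) = 0.064094.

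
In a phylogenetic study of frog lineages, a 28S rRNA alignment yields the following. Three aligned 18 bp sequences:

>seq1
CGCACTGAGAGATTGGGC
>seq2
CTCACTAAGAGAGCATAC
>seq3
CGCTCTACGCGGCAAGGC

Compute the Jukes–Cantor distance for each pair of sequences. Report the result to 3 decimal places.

seq1–seq2: 7/18 sites differ → p ≈ 0.388889, d = −0.75 ln(1 − 0.518519) = 0.548166 ≈ 0.548.
seq1–seq3: 8/18 sites differ → p ≈ 0.444444, d = −0.75 ln(1 − 0.592592) = 0.673455 ≈ 0.673.
seq2–seq3: 9/18 sites differ → p = 0.5, d = −0.75 ln(1 − 0.666667) = 0.823960 ≈ 0.824.

d(seq1,seq2) = 0.548, d(seq1,seq3) = 0.673, d(seq2,seq3) = 0.824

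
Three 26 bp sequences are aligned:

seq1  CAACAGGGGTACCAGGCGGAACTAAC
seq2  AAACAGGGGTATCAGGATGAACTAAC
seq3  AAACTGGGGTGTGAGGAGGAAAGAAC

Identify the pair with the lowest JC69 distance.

seq1–seq2: 4/26 differ, p = 0.154, d = 0.172.
seq1–seq3: 8/26 differ, p = 0.308, d = 0.396.
seq2–seq3: 6/26 differ, p = 0.231, d = 0.276.
The smallest distance is between seq1 and seq2.

seq1 and seq2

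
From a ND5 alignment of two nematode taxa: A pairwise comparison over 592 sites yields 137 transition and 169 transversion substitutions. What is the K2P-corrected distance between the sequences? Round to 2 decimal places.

P = 137/592 ≈ 0.231419 and Q = 169/592 ≈ 0.285473.
Under the Kimura two-parameter model, d = −½ ln(1 − 2P − Q) − ¼ ln(1 − 2Q).
1 − 2P − Q = 0.251689, giving −½ ln(0.251689) = 0.689781.
1 − 2Q = 0.429054, giving −¼ ln(0.429054) = 0.211543.
d = 0.689781 + 0.211543 = 0.901324.

0.90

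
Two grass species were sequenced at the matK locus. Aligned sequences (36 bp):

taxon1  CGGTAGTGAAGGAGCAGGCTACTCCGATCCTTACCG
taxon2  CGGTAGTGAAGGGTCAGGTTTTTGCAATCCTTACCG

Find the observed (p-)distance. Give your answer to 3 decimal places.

The sequences differ at 7 of 36 positions (sites 13, 14, 19, 21, 22, 24, 26).
p = 7/36 = 0.194444… ≈ 0.194 (to 3 d.p.).

0.194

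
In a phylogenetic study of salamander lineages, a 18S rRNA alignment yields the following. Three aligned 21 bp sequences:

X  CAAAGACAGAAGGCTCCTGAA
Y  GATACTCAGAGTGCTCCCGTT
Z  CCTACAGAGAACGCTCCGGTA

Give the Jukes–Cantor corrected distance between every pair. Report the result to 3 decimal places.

d(X,Y) = 0.635, d(X,Z) = 0.441, d(Y,Z) = 0.532

X–Y: 9/21 sites differ → p ≈ 0.428571, d = −0.75 ln(1 − 0.571428) = 0.635472 ≈ 0.635.
X–Z: 7/21 sites differ → p ≈ 0.333333, d = −0.75 ln(1 − 0.444444) = 0.440839 ≈ 0.441.
Y–Z: 8/21 sites differ → p ≈ 0.380952, d = −0.75 ln(1 − 0.507936) = 0.531860 ≈ 0.532.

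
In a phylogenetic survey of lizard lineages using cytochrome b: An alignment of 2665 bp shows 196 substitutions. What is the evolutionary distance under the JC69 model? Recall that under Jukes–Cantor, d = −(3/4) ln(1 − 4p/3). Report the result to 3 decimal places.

p = 196/2665 ≈ 0.073546.
d = −(3/4) ln(1 − 4p/3) = −0.75 ln(1 − 0.098061) = −0.75 ln(0.901939)
  = −0.75 × (-0.103208) = 0.077406 substitutions/site.

0.077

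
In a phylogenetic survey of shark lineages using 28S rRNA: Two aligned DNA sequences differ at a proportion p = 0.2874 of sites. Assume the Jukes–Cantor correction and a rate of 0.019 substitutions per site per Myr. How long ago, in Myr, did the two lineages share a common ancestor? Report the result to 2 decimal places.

d = −(3/4) ln(1 − 4p/3) = −0.75 ln(1 − 0.3832) = −0.75 ln(0.6168)
  = −0.75 × (-0.483210) = 0.362408 substitutions/site.
Under a molecular clock d = 2μt, so t = d/(2μ) = 0.362408 / (2 × 0.019) = 9.54 Myr.

9.54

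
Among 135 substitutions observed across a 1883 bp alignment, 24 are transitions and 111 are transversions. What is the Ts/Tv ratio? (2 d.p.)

0.22

R = 24/111 = 0.216216… ≈ 0.22 (to 2 d.p.).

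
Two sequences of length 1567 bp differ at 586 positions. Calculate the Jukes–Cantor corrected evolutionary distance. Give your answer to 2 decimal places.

p = 586/1567 ≈ 0.373963.
d = −(3/4) ln(1 − 4p/3) = −0.75 ln(1 − 0.498617) = −0.75 ln(0.501383)
  = −0.75 × (-0.690385) = 0.517789 substitutions/site.

0.52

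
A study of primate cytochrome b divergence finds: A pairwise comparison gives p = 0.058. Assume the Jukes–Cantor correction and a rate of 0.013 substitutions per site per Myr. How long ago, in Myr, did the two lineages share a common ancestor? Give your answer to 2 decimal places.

2.32

d = −(3/4) ln(1 − 4p/3) = −0.75 ln(1 − 0.077333) = −0.75 ln(0.922667)
  = −0.75 × (-0.080487) = 0.060365 substitutions/site.
Under a molecular clock d = 2μt, so t = d/(2μ) = 0.060365 / (2 × 0.013) = 2.32 Myr.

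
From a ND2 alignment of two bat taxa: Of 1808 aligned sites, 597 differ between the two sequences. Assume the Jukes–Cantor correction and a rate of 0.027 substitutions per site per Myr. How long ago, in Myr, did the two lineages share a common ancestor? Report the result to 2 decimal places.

p = 597/1808 ≈ 0.330199.
d = −(3/4) ln(1 − 4p/3) = −0.75 ln(1 − 0.440265) = −0.75 ln(0.559735)
  = −0.75 × (-0.580292) = 0.435219 substitutions/site.
Under a molecular clock d = 2μt, so t = d/(2μ) = 0.435219 / (2 × 0.027) = 8.06 Myr.

8.06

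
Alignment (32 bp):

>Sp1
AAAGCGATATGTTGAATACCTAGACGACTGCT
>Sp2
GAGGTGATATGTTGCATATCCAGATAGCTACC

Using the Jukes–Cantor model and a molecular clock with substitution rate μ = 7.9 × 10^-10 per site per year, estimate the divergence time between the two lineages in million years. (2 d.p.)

291.03

The sequences differ at 11 of 32 sites, so p = 11/32 = 0.34375.
d = −(3/4) ln(1 − 4p/3) = −0.75 ln(1 − 0.458333) = −0.75 ln(0.541667)
  = −0.75 × (-0.613104) = 0.459828 substitutions/site.
Under a molecular clock d = 2μt, so t = d/(2μ) = 0.459828 / (2 × 7.9 × 10^-10) = 291.03 million years.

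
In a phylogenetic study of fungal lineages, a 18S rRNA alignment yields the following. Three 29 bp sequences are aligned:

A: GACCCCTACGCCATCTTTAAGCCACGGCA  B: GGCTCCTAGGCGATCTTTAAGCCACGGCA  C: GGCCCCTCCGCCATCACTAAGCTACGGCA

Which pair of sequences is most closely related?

A–B: 4/29 differ, p = 0.138, d = 0.152.
A–C: 5/29 differ, p = 0.172, d = 0.196.
B–C: 7/29 differ, p = 0.241, d = 0.291.
The smallest distance is between A and B.

A and B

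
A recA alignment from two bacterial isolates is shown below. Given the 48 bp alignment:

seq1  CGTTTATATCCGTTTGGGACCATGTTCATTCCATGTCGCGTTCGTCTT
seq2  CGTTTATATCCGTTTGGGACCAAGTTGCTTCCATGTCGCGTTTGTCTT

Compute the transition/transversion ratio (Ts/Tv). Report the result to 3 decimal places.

Transitions are A↔G and C↔T; transversions are all other mismatches.
Transitions: 1. Transversions: 3.
R = 1/3 = 0.333333… ≈ 0.333 (to 3 d.p.).

0.333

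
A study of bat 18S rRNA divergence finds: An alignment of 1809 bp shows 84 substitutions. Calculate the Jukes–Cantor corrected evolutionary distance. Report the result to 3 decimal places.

p = 84/1809 ≈ 0.046434.
d = −(3/4) ln(1 − 4p/3) = −0.75 ln(1 − 0.061912) = −0.75 ln(0.938088)
  = −0.75 × (-0.063912) = 0.047934 substitutions/site.

0.048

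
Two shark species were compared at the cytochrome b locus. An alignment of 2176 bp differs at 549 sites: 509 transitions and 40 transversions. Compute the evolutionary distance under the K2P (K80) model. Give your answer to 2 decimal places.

P = 509/2176 ≈ 0.233915 and Q = 40/2176 ≈ 0.018382.
Under the Kimura two-parameter model, d = −½ ln(1 − 2P − Q) − ¼ ln(1 − 2Q).
1 − 2P − Q = 0.513788, giving −½ ln(0.513788) = 0.332972.
1 − 2Q = 0.963236, giving −¼ ln(0.963236) = 0.009364.
d = 0.332972 + 0.009364 = 0.342336.

0.34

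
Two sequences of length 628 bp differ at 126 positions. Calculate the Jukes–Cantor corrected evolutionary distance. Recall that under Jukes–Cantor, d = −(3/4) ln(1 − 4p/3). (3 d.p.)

0.233

p = 126/628 ≈ 0.200637.
d = −(3/4) ln(1 − 4p/3) = −0.75 ln(1 − 0.267516) = −0.75 ln(0.732484)
  = −0.75 × (-0.311314) = 0.233486 substitutions/site.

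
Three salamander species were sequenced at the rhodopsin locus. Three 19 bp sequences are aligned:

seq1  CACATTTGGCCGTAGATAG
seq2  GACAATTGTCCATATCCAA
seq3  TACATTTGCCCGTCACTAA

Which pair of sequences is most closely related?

seq1–seq2: 8/19 differ, p = 0.421, d = 0.618.
seq1–seq3: 6/19 differ, p = 0.316, d = 0.410.
seq2–seq3: 7/19 differ, p = 0.368, d = 0.507.
The smallest distance is between seq1 and seq3.

seq1 and seq3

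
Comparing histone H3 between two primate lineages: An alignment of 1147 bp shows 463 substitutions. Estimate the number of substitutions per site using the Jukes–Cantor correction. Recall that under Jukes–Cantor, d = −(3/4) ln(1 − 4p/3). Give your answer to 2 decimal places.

0.58

p = 463/1147 ≈ 0.403662.
d = −(3/4) ln(1 − 4p/3) = −0.75 ln(1 − 0.538216) = −0.75 ln(0.461784)
  = −0.75 × (-0.772658) = 0.579494 substitutions/site.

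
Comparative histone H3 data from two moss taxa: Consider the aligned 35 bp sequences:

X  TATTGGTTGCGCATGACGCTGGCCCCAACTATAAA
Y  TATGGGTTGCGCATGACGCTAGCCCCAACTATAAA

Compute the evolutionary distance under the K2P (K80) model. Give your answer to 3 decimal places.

Of 35 sites, 1 differences are transitions and 1 are transversions, so P = 1/35 ≈ 0.028571 and Q = 1/35 ≈ 0.028571.
Under the Kimura two-parameter model, d = −½ ln(1 − 2P − Q) − ¼ ln(1 − 2Q).
1 − 2P − Q = 0.914287, giving −½ ln(0.914287) = 0.044805.
1 − 2Q = 0.942858, giving −¼ ln(0.942858) = 0.014710.
d = 0.044805 + 0.014710 = 0.059515.

0.060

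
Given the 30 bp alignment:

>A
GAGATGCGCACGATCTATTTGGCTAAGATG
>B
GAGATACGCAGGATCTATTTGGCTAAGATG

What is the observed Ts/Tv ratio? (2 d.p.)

Transitions are A↔G and C↔T; transversions are all other mismatches.
Transitions: 1. Transversions: 1.
R = 1/1 = 1.00.

1.00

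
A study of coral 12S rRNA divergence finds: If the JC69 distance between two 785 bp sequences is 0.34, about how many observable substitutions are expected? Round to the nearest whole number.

215

Invert JC69: p = (3/4)(1 − e^(−4d/3)) = 0.75 × (1 − e^(-0.453333)) = 0.75 × (1 − 0.635506) = 0.273371.
Expected differing sites = pL ≈ 0.273371 × 785 = 214.596235 ≈ 215.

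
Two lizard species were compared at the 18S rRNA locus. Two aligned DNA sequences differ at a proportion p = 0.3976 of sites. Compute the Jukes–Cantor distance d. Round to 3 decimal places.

0.566

d = −(3/4) ln(1 − 4p/3) = −0.75 ln(1 − 0.530133) = −0.75 ln(0.469867)
  = −0.75 × (-0.755306) = 0.566480 substitutions/site.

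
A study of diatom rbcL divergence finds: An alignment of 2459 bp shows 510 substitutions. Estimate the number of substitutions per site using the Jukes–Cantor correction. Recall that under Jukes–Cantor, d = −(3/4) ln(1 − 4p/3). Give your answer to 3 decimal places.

p = 510/2459 ≈ 0.207401.
d = −(3/4) ln(1 − 4p/3) = −0.75 ln(1 − 0.276535) = −0.75 ln(0.723465)
  = −0.75 × (-0.323703) = 0.242777 substitutions/site.

0.243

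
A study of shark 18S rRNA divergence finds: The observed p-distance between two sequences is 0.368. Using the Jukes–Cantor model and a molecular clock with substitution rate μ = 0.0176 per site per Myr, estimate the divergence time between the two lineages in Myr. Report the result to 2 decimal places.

14.37

d = −(3/4) ln(1 − 4p/3) = −0.75 ln(1 − 0.490667) = −0.75 ln(0.509333)
  = −0.75 × (-0.674653) = 0.505990 substitutions/site.
Under a molecular clock d = 2μt, so t = d/(2μ) = 0.505990 / (2 × 0.0176) = 14.37 Myr.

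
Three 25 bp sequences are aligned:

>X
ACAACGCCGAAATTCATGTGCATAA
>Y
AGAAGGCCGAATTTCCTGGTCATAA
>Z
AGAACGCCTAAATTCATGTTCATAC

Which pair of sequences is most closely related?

X–Y: 6/25 differ, p = 0.240, d = 0.289.
X–Z: 4/25 differ, p = 0.160, d = 0.180.
Y–Z: 6/25 differ, p = 0.240, d = 0.289.
The smallest distance is between X and Z.

X and Z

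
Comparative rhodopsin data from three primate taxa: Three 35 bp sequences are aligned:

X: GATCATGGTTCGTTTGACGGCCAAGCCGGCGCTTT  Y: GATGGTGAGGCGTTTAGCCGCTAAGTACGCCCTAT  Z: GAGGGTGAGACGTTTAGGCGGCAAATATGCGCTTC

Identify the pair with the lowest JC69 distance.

X–Y: 14/35 differ, p = 0.400, d = 0.572.
X–Z: 16/35 differ, p = 0.457, d = 0.705.
Y–Z: 10/35 differ, p = 0.286, d = 0.360.
The smallest distance is between Y and Z.

Y and Z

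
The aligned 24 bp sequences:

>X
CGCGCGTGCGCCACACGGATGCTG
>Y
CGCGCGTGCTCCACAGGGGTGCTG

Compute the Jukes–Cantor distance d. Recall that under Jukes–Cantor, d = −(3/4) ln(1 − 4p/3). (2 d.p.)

The sequences differ at 3 of 24 sites (10, 16, 19), so p = 3/24 = 0.125.
d = −(3/4) ln(1 − 4p/3) = −0.75 ln(1 − 0.166667) = −0.75 ln(0.833333)
  = −0.75 × (-0.182322) = 0.136742 substitutions/site.

0.14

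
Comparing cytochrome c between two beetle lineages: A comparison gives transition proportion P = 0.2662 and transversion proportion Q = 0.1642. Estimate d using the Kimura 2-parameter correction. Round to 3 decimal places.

0.696

Under the Kimura two-parameter model, d = −½ ln(1 − 2P − Q) − ¼ ln(1 − 2Q).
1 − 2P − Q = 0.3034, giving −½ ln(0.3034) = 0.596352.
1 − 2Q = 0.6716, giving −¼ ln(0.6716) = 0.099523.
d = 0.596352 + 0.099523 = 0.695875.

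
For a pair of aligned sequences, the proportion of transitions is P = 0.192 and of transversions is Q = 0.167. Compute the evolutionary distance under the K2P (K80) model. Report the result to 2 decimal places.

0.50

Under the Kimura two-parameter model, d = −½ ln(1 − 2P − Q) − ¼ ln(1 − 2Q).
1 − 2P − Q = 0.449, giving −½ ln(0.449) = 0.400366.
1 − 2Q = 0.666, giving −¼ ln(0.666) = 0.101616.
d = 0.400366 + 0.101616 = 0.501982.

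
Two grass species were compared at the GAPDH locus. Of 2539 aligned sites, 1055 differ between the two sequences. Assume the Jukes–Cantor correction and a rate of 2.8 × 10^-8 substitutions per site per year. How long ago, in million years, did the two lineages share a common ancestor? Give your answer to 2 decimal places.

10.81

p = 1055/2539 ≈ 0.415518.
d = −(3/4) ln(1 − 4p/3) = −0.75 ln(1 − 0.554024) = −0.75 ln(0.445976)
  = −0.75 × (-0.807490) = 0.605618 substitutions/site.
Under a molecular clock d = 2μt, so t = d/(2μ) = 0.605618 / (2 × 2.8 × 10^-8) = 10.81 million years.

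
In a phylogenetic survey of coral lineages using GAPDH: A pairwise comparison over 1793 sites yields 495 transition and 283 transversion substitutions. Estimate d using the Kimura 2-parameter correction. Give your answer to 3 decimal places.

P = 495/1793 ≈ 0.276074 and Q = 283/1793 ≈ 0.157836.
Under the Kimura two-parameter model, d = −½ ln(1 − 2P − Q) − ¼ ln(1 − 2Q).
1 − 2P − Q = 0.290016, giving −½ ln(0.290016) = 0.618910.
1 − 2Q = 0.684328, giving −¼ ln(0.684328) = 0.094829.
d = 0.618910 + 0.094829 = 0.713739.

0.714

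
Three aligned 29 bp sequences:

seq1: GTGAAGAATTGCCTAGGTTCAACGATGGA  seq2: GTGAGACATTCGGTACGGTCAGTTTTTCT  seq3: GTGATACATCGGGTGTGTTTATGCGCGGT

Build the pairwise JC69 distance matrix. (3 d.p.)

d(seq1,seq2) = 0.878, d(seq1,seq3) = 0.878, d(seq2,seq3) = 0.774

seq1–seq2: 15/29 sites differ → p ≈ 0.517241, d = −0.75 ln(1 − 0.689655) = 0.877553 ≈ 0.878.
seq1–seq3: 15/29 sites differ → p ≈ 0.517241, d = −0.75 ln(1 − 0.689655) = 0.877553 ≈ 0.878.
seq2–seq3: 14/29 sites differ → p ≈ 0.482759, d = −0.75 ln(1 − 0.643679) = 0.773942 ≈ 0.774.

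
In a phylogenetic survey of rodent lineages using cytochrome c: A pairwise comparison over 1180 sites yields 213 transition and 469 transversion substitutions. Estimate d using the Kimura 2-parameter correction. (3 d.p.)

1.106

P = 213/1180 ≈ 0.180508 and Q = 469/1180 ≈ 0.397458.
Under the Kimura two-parameter model, d = −½ ln(1 − 2P − Q) − ¼ ln(1 − 2Q).
1 − 2P − Q = 0.241526, giving −½ ln(0.241526) = 0.710389.
1 − 2Q = 0.205084, giving −¼ ln(0.205084) = 0.396084.
d = 0.710389 + 0.396084 = 1.106473.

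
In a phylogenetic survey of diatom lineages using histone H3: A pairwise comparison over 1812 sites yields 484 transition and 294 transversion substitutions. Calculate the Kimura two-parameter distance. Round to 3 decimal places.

0.694

P = 484/1812 ≈ 0.267108 and Q = 294/1812 ≈ 0.162252.
Under the Kimura two-parameter model, d = −½ ln(1 − 2P − Q) − ¼ ln(1 − 2Q).
1 − 2P − Q = 0.303532, giving −½ ln(0.303532) = 0.596134.
1 − 2Q = 0.675496, giving −¼ ln(0.675496) = 0.098077.
d = 0.596134 + 0.098077 = 0.694211.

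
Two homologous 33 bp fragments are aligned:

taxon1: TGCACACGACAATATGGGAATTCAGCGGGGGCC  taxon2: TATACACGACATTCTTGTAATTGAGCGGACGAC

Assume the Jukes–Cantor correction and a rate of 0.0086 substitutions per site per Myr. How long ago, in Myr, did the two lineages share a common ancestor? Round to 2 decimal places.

22.57

The sequences differ at 10 of 33 sites (2, 3, 12, 14, 16, 18, 23, 29, 30, 32), so p = 10/33 ≈ 0.30303.
d = −(3/4) ln(1 − 4p/3) = −0.75 ln(1 − 0.40404) = −0.75 ln(0.59596)
  = −0.75 × (-0.517582) = 0.388187 substitutions/site.
Under a molecular clock d = 2μt, so t = d/(2μ) = 0.388187 / (2 × 0.0086) = 22.57 Myr.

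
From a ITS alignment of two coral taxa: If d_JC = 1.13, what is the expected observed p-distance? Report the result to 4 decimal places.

p = (3/4)(1 − e^(−4d/3)) = 0.75 × (1 − e^(-1.506667)) = 0.75 × (1 − 0.221647) = 0.583765.

0.5838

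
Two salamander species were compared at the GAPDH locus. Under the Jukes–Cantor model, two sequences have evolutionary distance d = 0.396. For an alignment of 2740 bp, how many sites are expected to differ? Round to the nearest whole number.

Invert JC69: p = (3/4)(1 − e^(−4d/3)) = 0.75 × (1 − e^(-0.528)) = 0.75 × (1 − 0.589783) = 0.307663.
Expected differing sites = pL ≈ 0.307663 × 2740 = 842.99662 ≈ 843.

843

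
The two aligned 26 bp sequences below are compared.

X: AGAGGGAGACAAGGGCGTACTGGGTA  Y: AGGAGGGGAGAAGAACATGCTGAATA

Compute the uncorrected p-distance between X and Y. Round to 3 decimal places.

0.385

The sequences differ at 10 of 26 positions (sites 3, 4, 7, 10, 14, 15, 17, 19, 23, 24).
p = 10/26 = 0.384615… ≈ 0.385 (to 3 d.p.).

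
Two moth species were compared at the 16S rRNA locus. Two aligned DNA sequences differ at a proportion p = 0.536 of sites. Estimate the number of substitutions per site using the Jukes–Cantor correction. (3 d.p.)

0.941

d = −(3/4) ln(1 − 4p/3) = −0.75 ln(1 − 0.714667) = −0.75 ln(0.285333)
  = −0.75 × (-1.254098) = 0.940574 substitutions/site.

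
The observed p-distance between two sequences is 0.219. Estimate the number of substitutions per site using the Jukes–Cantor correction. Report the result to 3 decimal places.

0.259

d = −(3/4) ln(1 − 4p/3) = −0.75 ln(1 − 0.292) = −0.75 ln(0.708)
  = −0.75 × (-0.345311) = 0.258983 substitutions/site.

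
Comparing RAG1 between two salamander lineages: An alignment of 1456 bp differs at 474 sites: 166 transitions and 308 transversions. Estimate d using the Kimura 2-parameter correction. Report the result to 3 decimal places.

0.427

P = 166/1456 ≈ 0.114011 and Q = 308/1456 ≈ 0.211538.
Under the Kimura two-parameter model, d = −½ ln(1 − 2P − Q) − ¼ ln(1 − 2Q).
1 − 2P − Q = 0.56044, giving −½ ln(0.56044) = 0.289517.
1 − 2Q = 0.576924, giving −¼ ln(0.576924) = 0.137511.
d = 0.289517 + 0.137511 = 0.427028.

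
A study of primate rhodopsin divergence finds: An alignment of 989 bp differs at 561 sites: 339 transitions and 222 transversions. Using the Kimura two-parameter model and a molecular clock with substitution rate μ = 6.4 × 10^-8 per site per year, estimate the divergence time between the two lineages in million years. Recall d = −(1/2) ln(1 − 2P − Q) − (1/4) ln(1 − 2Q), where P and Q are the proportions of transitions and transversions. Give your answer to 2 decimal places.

10.57

P = 339/989 ≈ 0.34277 and Q = 222/989 ≈ 0.224469.
Under the Kimura two-parameter model, d = −½ ln(1 − 2P − Q) − ¼ ln(1 − 2Q).
1 − 2P − Q = 0.089991, giving −½ ln(0.089991) = 1.204023.
1 − 2Q = 0.551062, giving −¼ ln(0.551062) = 0.148977.
d = 1.204023 + 0.148977 = 1.353000.
Under a molecular clock d = 2μt, so t = d/(2μ) = 1.353000 / (2 × 6.4 × 10^-8) = 10.57 million years.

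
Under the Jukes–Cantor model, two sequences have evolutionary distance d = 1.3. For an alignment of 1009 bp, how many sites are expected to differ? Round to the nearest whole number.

Invert JC69: p = (3/4)(1 − e^(−4d/3)) = 0.75 × (1 − e^(-1.733333)) = 0.75 × (1 − 0.176695) = 0.617479.
Expected differing sites = pL ≈ 0.617479 × 1009 = 623.036311 ≈ 623.

623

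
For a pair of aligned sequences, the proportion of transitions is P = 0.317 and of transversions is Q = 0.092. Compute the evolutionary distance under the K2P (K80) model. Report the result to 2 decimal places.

0.70

Under the Kimura two-parameter model, d = −½ ln(1 − 2P − Q) − ¼ ln(1 − 2Q).
1 − 2P − Q = 0.274, giving −½ ln(0.274) = 0.647314.
1 − 2Q = 0.816, giving −¼ ln(0.816) = 0.050835.
d = 0.647314 + 0.050835 = 0.698149.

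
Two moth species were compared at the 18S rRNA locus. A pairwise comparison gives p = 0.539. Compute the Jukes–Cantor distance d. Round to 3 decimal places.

d = −(3/4) ln(1 − 4p/3) = −0.75 ln(1 − 0.718667) = −0.75 ln(0.281333)
  = −0.75 × (-1.268216) = 0.951162 substitutions/site.

0.951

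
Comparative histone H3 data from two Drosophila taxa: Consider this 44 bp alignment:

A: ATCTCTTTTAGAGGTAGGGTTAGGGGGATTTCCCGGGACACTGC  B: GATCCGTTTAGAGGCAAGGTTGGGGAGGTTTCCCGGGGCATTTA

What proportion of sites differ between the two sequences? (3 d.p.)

The sequences differ at 14 of 44 positions.
p = 14/44 = 0.318181… ≈ 0.318 (to 3 d.p.).

0.318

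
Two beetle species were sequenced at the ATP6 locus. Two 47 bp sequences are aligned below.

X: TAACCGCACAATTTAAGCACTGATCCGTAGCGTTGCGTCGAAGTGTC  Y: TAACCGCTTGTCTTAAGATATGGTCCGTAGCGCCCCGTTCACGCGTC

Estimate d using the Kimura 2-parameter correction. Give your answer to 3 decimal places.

0.461

Of 47 sites, 8 differences are transitions and 8 are transversions, so P = 8/47 ≈ 0.170213 and Q = 8/47 ≈ 0.170213.
Under the Kimura two-parameter model, d = −½ ln(1 − 2P − Q) − ¼ ln(1 − 2Q).
1 − 2P − Q = 0.489361, giving −½ ln(0.489361) = 0.357327.
1 − 2Q = 0.659574, giving −¼ ln(0.659574) = 0.104040.
d = 0.357327 + 0.104040 = 0.461367.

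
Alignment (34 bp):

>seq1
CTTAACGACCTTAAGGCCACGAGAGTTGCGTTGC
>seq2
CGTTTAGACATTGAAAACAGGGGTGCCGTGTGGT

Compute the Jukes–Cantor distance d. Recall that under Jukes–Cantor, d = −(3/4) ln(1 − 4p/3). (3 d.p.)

The sequences differ at 17 of 34 sites, so p = 17/34 = 0.5.
d = −(3/4) ln(1 − 4p/3) = −0.75 ln(1 − 0.666667) = −0.75 ln(0.333333)
  = −0.75 × (-1.098613) = 0.823960 substitutions/site.

0.824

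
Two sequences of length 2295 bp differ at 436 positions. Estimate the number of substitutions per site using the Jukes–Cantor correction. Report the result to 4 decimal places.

0.2191

p = 436/2295 ≈ 0.189978.
d = −(3/4) ln(1 − 4p/3) = −0.75 ln(1 − 0.253304) = −0.75 ln(0.746696)
  = −0.75 × (-0.292097) = 0.219073 substitutions/site.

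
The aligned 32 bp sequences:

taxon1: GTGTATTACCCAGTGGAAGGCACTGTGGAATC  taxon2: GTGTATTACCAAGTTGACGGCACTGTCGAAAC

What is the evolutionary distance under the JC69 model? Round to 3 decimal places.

0.175

The sequences differ at 5 of 32 sites (11, 15, 18, 27, 31), so p = 5/32 = 0.15625.
d = −(3/4) ln(1 − 4p/3) = −0.75 ln(1 − 0.208333) = −0.75 ln(0.791667)
  = −0.75 × (-0.233614) = 0.175211 substitutions/site.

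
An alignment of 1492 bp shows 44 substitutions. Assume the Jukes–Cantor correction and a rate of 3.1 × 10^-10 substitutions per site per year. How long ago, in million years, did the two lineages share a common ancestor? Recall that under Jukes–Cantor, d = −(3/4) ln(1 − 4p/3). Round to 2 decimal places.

48.53

p = 44/1492 ≈ 0.029491.
d = −(3/4) ln(1 − 4p/3) = −0.75 ln(1 − 0.039321) = −0.75 ln(0.960679)
  = −0.75 × (-0.040115) = 0.030086 substitutions/site.
Under a molecular clock d = 2μt, so t = d/(2μ) = 0.030086 / (2 × 3.1 × 10^-10) = 48.53 million years.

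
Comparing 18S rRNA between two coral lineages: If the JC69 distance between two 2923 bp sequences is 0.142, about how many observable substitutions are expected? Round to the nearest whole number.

378

Invert JC69: p = (3/4)(1 − e^(−4d/3)) = 0.75 × (1 − e^(-0.189333)) = 0.75 × (1 − 0.827511) = 0.129367.
Expected differing sites = pL ≈ 0.129367 × 2923 = 378.139741 ≈ 378.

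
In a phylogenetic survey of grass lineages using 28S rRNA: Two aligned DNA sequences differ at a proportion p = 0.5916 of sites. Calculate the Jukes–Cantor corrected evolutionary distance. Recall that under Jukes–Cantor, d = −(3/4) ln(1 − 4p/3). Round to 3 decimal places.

1.166

d = −(3/4) ln(1 − 4p/3) = −0.75 ln(1 − 0.7888) = −0.75 ln(0.2112)
  = −0.75 × (-1.554950) = 1.166213 substitutions/site.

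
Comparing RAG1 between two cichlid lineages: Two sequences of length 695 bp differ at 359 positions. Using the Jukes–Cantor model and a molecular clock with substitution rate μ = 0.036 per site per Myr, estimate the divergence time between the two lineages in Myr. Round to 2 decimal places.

12.16

p = 359/695 ≈ 0.516547.
d = −(3/4) ln(1 − 4p/3) = −0.75 ln(1 − 0.688729) = −0.75 ln(0.311271)
  = −0.75 × (-1.167091) = 0.875318 substitutions/site.
Under a molecular clock d = 2μt, so t = d/(2μ) = 0.875318 / (2 × 0.036) = 12.16 Myr.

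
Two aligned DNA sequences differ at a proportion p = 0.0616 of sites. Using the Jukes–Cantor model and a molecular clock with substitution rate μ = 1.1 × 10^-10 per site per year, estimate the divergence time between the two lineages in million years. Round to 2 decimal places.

d = −(3/4) ln(1 − 4p/3) = −0.75 ln(1 − 0.082133) = −0.75 ln(0.917867)
  = −0.75 × (-0.085703) = 0.064277 substitutions/site.
Under a molecular clock d = 2μt, so t = d/(2μ) = 0.064277 / (2 × 1.1 × 10^-10) = 292.17 million years.

292.17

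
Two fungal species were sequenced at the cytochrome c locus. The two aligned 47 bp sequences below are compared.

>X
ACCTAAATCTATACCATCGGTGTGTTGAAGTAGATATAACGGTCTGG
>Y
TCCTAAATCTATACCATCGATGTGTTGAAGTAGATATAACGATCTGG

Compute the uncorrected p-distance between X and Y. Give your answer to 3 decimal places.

0.064

The sequences differ at 3 of 47 positions (sites 1, 20, 42).
p = 3/47 = 0.063829… ≈ 0.064 (to 3 d.p.).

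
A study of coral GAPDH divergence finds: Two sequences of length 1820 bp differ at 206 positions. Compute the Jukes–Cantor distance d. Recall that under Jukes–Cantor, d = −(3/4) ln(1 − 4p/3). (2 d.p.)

0.12

p = 206/1820 ≈ 0.113187.
d = −(3/4) ln(1 − 4p/3) = −0.75 ln(1 − 0.150916) = −0.75 ln(0.849084)
  = −0.75 × (-0.163597) = 0.122698 substitutions/site.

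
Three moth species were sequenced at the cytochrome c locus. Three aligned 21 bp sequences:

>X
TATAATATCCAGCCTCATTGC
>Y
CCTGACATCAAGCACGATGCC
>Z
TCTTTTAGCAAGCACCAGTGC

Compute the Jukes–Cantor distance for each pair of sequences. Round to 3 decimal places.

X–Y: 10/21 sites differ → p ≈ 0.47619, d = −0.75 ln(1 − 0.63492) = 0.755729 ≈ 0.756.
X–Z: 8/21 sites differ → p ≈ 0.380952, d = −0.75 ln(1 − 0.507936) = 0.531860 ≈ 0.532.
Y–Z: 9/21 sites differ → p ≈ 0.428571, d = −0.75 ln(1 − 0.571428) = 0.635472 ≈ 0.635.

d(X,Y) = 0.756, d(X,Z) = 0.532, d(Y,Z) = 0.635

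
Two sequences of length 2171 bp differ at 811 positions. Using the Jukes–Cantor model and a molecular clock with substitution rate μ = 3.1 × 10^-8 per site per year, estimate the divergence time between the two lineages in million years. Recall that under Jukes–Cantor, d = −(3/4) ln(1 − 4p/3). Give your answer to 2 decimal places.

8.34

p = 811/2171 ≈ 0.373561.
d = −(3/4) ln(1 − 4p/3) = −0.75 ln(1 − 0.498081) = −0.75 ln(0.501919)
  = −0.75 × (-0.689317) = 0.516988 substitutions/site.
Under a molecular clock d = 2μt, so t = d/(2μ) = 0.516988 / (2 × 3.1 × 10^-8) = 8.34 million years.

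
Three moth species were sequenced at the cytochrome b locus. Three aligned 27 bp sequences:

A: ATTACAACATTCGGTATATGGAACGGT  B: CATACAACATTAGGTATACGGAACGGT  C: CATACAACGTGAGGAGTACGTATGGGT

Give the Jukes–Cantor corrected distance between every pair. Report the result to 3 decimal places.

d(A,B) = 0.165, d(A,C) = 0.588, d(B,C) = 0.318

A–B: 4/27 sites differ → p ≈ 0.148148, d = −0.75 ln(1 − 0.197531) = 0.165047 ≈ 0.165.
A–C: 11/27 sites differ → p ≈ 0.407407, d = −0.75 ln(1 − 0.543209) = 0.587647 ≈ 0.588.
B–C: 7/27 sites differ → p ≈ 0.259259, d = −0.75 ln(1 − 0.345679) = 0.318118 ≈ 0.318.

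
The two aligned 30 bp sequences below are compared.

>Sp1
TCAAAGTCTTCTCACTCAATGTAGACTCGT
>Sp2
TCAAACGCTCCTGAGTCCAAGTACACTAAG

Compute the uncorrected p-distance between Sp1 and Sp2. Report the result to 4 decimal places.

0.3667

The sequences differ at 11 of 30 positions.
p = 11/30 = 0.366666… ≈ 0.3667 (to 4 d.p.).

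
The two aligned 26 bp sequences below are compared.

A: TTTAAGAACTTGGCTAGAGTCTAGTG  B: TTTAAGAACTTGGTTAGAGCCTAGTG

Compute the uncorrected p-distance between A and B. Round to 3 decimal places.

0.077

The sequences differ at 2 of 26 positions (sites 14, 20).
p = 2/26 = 0.076923… ≈ 0.077 (to 3 d.p.).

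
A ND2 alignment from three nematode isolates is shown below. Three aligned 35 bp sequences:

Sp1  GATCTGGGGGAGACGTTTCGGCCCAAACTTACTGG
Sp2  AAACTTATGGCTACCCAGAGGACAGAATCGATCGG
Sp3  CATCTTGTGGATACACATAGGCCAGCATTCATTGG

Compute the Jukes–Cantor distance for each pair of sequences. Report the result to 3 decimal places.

d(Sp1,Sp2) = 1.076, d(Sp1,Sp3) = 0.572, d(Sp2,Sp3) = 0.407

Sp1–Sp2: 20/35 sites differ → p ≈ 0.571429, d = −0.75 ln(1 − 0.761905) = 1.076314 ≈ 1.076.
Sp1–Sp3: 14/35 sites differ → p = 0.4, d = −0.75 ln(1 − 0.533333) = 0.571605 ≈ 0.572.
Sp2–Sp3: 11/35 sites differ → p ≈ 0.314286, d = −0.75 ln(1 − 0.419048) = 0.407315 ≈ 0.407.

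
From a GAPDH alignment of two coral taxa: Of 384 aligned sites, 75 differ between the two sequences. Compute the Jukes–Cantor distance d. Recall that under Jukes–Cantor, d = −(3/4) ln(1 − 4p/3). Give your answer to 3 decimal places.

p = 75/384 ≈ 0.195313.
d = −(3/4) ln(1 − 4p/3) = −0.75 ln(1 − 0.260417) = −0.75 ln(0.739583)
  = −0.75 × (-0.301669) = 0.226252 substitutions/site.

0.226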